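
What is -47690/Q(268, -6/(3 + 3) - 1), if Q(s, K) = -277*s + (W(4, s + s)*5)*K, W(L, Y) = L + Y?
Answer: 23845/39818 ≈ 0.59885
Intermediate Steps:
Q(s, K) = -277*s + K*(20 + 10*s) (Q(s, K) = -277*s + ((4 + (s + s))*5)*K = -277*s + ((4 + 2*s)*5)*K = -277*s + (20 + 10*s)*K = -277*s + K*(20 + 10*s))
-47690/Q(268, -6/(3 + 3) - 1) = -47690/(-277*268 + 10*(-6/(3 + 3) - 1)*(2 + 268)) = -47690/(-74236 + 10*(-6/6 - 1)*270) = -47690/(-74236 + 10*(-6*⅙ - 1)*270) = -47690/(-74236 + 10*(-1 - 1)*270) = -47690/(-74236 + 10*(-2)*270) = -47690/(-74236 - 5400) = -47690/(-79636) = -47690*(-1/79636) = 23845/39818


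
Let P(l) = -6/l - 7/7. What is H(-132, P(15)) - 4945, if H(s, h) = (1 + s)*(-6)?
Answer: -4159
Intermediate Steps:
P(l) = -1 - 6/l (P(l) = -6/l - 7*⅐ = -6/l - 1 = -1 - 6/l)
H(s, h) = -6 - 6*s
H(-132, P(15)) - 4945 = (-6 - 6*(-132)) - 4945 = (-6 + 792) - 4945 = 786 - 4945 = -4159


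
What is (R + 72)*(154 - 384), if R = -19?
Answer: -12190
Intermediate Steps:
(R + 72)*(154 - 384) = (-19 + 72)*(154 - 384) = 53*(-230) = -12190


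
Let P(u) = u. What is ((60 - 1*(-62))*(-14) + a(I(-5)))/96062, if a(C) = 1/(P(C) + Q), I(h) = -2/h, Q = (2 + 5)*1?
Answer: -63191/3554294 ≈ -0.017779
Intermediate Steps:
Q = 7 (Q = 7*1 = 7)
a(C) = 1/(7 + C) (a(C) = 1/(C + 7) = 1/(7 + C))
((60 - 1*(-62))*(-14) + a(I(-5)))/96062 = ((60 - 1*(-62))*(-14) + 1/(7 - 2/(-5)))/96062 = ((60 + 62)*(-14) + 1/(7 - 2*(-1/5)))*(1/96062) = (122*(-14) + 1/(7 + 2/5))*(1/96062) = (-1708 + 1/(37/5))*(1/96062) = (-1708 + 5/37)*(1/96062) = -63191/37*1/96062 = -63191/3554294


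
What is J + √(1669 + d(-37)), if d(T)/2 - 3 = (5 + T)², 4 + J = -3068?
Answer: -3072 + √3723 ≈ -3011.0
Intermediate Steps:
J = -3072 (J = -4 - 3068 = -3072)
d(T) = 6 + 2*(5 + T)²
J + √(1669 + d(-37)) = -3072 + √(1669 + (6 + 2*(5 - 37)²)) = -3072 + √(1669 + (6 + 2*(-32)²)) = -3072 + √(1669 + (6 + 2*1024)) = -3072 + √(1669 + (6 + 2048)) = -3072 + √(1669 + 2054) = -3072 + √3723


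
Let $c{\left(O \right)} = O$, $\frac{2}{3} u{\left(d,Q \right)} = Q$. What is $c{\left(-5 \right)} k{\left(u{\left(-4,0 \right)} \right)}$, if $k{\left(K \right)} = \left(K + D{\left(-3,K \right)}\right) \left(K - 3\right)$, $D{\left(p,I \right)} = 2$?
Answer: $30$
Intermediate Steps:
$u{\left(d,Q \right)} = \frac{3 Q}{2}$
$k{\left(K \right)} = \left(-3 + K\right) \left(2 + K\right)$ ($k{\left(K \right)} = \left(K + 2\right) \left(K - 3\right) = \left(2 + K\right) \left(-3 + K\right) = \left(-3 + K\right) \left(2 + K\right)$)
$c{\left(-5 \right)} k{\left(u{\left(-4,0 \right)} \right)} = - 5 \left(-6 + \left(\frac{3}{2} \cdot 0\right)^{2} - \frac{3}{2} \cdot 0\right) = - 5 \left(-6 + 0^{2} - 0\right) = - 5 \left(-6 + 0 + 0\right) = \left(-5\right) \left(-6\right) = 30$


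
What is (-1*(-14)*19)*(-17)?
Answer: -4522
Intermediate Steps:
(-1*(-14)*19)*(-17) = (14*19)*(-17) = 266*(-17) = -4522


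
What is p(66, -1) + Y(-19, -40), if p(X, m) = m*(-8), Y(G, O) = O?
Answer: -32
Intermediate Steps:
p(X, m) = -8*m
p(66, -1) + Y(-19, -40) = -8*(-1) - 40 = 8 - 40 = -32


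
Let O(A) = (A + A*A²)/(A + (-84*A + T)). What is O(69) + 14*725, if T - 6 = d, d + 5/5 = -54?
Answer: 29148911/2888 ≈ 10093.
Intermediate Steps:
d = -55 (d = -1 - 54 = -55)
T = -49 (T = 6 - 55 = -49)
O(A) = (A + A³)/(-49 - 83*A) (O(A) = (A + A*A²)/(A + (-84*A - 49)) = (A + A³)/(A + (-49 - 84*A)) = (A + A³)/(-49 - 83*A))
O(69) + 14*725 = (-1*69 - 1*69³)/(49 + 83*69) + 14*725 = (-69 - 1*328509)/(49 + 5727) + 10150 = (-69 - 328509)/5776 + 10150 = (1/5776)*(-328578) + 10150 = -164289/2888 + 10150 = 29148911/2888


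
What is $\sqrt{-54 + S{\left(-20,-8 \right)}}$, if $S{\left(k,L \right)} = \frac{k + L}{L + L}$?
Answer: $\frac{i \sqrt{209}}{2} \approx 7.2284 i$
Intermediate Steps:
$S{\left(k,L \right)} = \frac{L + k}{2 L}$
$\sqrt{-54 + S{\left(-20,-8 \right)}} = \sqrt{-54 + \frac{-8 - 20}{2 \left(-8\right)}} = \sqrt{-54 + \frac{1}{2} \left(- \frac{1}{8}\right) \left(-28\right)} = \sqrt{-54 + \frac{7}{4}} = \sqrt{- \frac{209}{4}} = \frac{i \sqrt{209}}{2}$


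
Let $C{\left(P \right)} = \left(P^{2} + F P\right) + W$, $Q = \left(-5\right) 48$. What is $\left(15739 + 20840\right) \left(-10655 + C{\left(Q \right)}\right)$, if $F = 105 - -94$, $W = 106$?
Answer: $-25934511$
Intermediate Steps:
$Q = -240$
$F = 199$ ($F = 105 + 94 = 199$)
$C{\left(P \right)} = 106 + P^{2} + 199 P$ ($C{\left(P \right)} = \left(P^{2} + 199 P\right) + 106 = 106 + P^{2} + 199 P$)
$\left(15739 + 20840\right) \left(-10655 + C{\left(Q \right)}\right) = \left(15739 + 20840\right) \left(-10655 + \left(106 + \left(-240\right)^{2} + 199 \left(-240\right)\right)\right) = 36579 \left(-10655 + \left(106 + 57600 - 47760\right)\right) = 36579 \left(-10655 + 9946\right) = 36579 \left(-709\right) = -25934511$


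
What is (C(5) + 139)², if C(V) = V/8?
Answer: 1247689/64 ≈ 19495.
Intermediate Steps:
C(V) = V/8 (C(V) = V*(⅛) = V/8)
(C(5) + 139)² = ((⅛)*5 + 139)² = (5/8 + 139)² = (1117/8)² = 1247689/64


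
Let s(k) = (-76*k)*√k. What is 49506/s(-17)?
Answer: -24753*I*√17/10982 ≈ -9.2933*I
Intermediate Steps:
s(k) = -76*k^(3/2)
49506/s(-17) = 49506/((-(-1292)*I*√17)) = 49506/((1292*I*√17)) = 49506*(-I*√17/21964) = -24753*I*√17/10982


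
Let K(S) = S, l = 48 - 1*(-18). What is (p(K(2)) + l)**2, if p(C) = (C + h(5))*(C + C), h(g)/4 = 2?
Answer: 11236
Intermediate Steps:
h(g) = 8 (h(g) = 4*2 = 8)
l = 66 (l = 48 + 18 = 66)
p(C) = 2*C*(8 + C) (p(C) = (C + 8)*(C + C) = (8 + C)*(2*C) = 2*C*(8 + C))
(p(K(2)) + l)**2 = (2*2*(8 + 2) + 66)**2 = (2*2*10 + 66)**2 = (40 + 66)**2 = 106**2 = 11236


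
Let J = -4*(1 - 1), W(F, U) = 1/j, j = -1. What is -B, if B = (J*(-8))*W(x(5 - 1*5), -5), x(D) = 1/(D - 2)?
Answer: 0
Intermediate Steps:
x(D) = 1/(-2 + D)
W(F, U) = -1 (W(F, U) = 1/(-1) = -1)
J = 0 (J = -4*0 = 0)
B = 0 (B = (0*(-8))*(-1) = 0*(-1) = 0)
-B = -1*0 = 0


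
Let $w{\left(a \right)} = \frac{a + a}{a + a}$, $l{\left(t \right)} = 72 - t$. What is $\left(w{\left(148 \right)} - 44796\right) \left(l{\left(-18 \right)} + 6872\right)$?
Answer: $-311862790$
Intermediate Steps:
$w{\left(a \right)} = 1$ ($w{\left(a \right)} = \frac{2 a}{2 a} = 2 a \frac{1}{2 a} = 1$)
$\left(w{\left(148 \right)} - 44796\right) \left(l{\left(-18 \right)} + 6872\right) = \left(1 - 44796\right) \left(\left(72 - -18\right) + 6872\right) = - 44795 \left(\left(72 + 18\right) + 6872\right) = - 44795 \left(90 + 6872\right) = \left(-44795\right) 6962 = -311862790$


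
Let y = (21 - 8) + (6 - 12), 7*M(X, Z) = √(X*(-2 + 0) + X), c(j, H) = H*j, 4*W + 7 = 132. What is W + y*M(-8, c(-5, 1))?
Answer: 125/4 + 2*√2 ≈ 34.078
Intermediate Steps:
W = 125/4 (W = -7/4 + (¼)*132 = -7/4 + 33 = 125/4 ≈ 31.250)
M(X, Z) = √(-X)/7 (M(X, Z) = √(X*(-2 + 0) + X)/7 = √(X*(-2) + X)/7 = √(-2*X + X)/7 = √(-X)/7)
y = 7 (y = 13 - 6 = 7)
W + y*M(-8, c(-5, 1)) = 125/4 + 7*(√(-1*(-8))/7) = 125/4 + 7*(√8/7) = 125/4 + 7*((2*√2)/7) = 125/4 + 7*(2*√2/7) = 125/4 + 2*√2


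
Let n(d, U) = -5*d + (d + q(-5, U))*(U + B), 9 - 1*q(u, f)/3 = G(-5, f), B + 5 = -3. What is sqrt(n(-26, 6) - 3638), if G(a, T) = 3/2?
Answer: 3*I*sqrt(389) ≈ 59.169*I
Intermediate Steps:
G(a, T) = 3/2 (G(a, T) = 3*(1/2) = 3/2)
B = -8 (B = -5 - 3 = -8)
q(u, f) = 45/2 (q(u, f) = 27 - 3*3/2 = 27 - 9/2 = 45/2)
n(d, U) = -5*d + (-8 + U)*(45/2 + d) (n(d, U) = -5*d + (d + 45/2)*(U - 8) = -5*d + (45/2 + d)*(-8 + U) = -5*d + (-8 + U)*(45/2 + d))
sqrt(n(-26, 6) - 3638) = sqrt((-180 - 13*(-26) + (45/2)*6 + 6*(-26)) - 3638) = sqrt((-180 + 338 + 135 - 156) - 3638) = sqrt(137 - 3638) = sqrt(-3501) = 3*I*sqrt(389)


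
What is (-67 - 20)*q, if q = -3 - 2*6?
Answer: 1305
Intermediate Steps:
q = -15 (q = -3 - 12 = -15)
(-67 - 20)*q = (-67 - 20)*(-15) = -87*(-15) = 1305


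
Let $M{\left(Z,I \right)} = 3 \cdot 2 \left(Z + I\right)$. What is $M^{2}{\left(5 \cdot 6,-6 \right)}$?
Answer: $20736$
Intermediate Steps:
$M{\left(Z,I \right)} = 6 I + 6 Z$ ($M{\left(Z,I \right)} = 6 \left(I + Z\right) = 6 I + 6 Z$)
$M^{2}{\left(5 \cdot 6,-6 \right)} = \left(6 \left(-6\right) + 6 \cdot 5 \cdot 6\right)^{2} = \left(-36 + 6 \cdot 30\right)^{2} = \left(-36 + 180\right)^{2} = 144^{2} = 20736$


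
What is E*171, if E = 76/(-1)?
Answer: -12996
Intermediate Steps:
E = -76 (E = 76*(-1) = -76)
E*171 = -76*171 = -12996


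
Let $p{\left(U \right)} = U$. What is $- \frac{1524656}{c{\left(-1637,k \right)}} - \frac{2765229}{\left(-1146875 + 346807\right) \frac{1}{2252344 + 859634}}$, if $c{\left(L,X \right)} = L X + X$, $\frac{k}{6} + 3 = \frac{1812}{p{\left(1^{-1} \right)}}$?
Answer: $\frac{9550382336898486071}{887932667862} \approx 1.0756 \cdot 10^{7}$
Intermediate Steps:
$k = 10854$ ($k = -18 + 6 \frac{1812}{1^{-1}} = -18 + 6 \cdot \frac{1812}{1} = -18 + 6 \cdot 1812 \cdot 1 = -18 + 6 \cdot 1812 = -18 + 10872 = 10854$)
$c{\left(L,X \right)} = X + L X$
$- \frac{1524656}{c{\left(-1637,k \right)}} - \frac{2765229}{\left(-1146875 + 346807\right) \frac{1}{2252344 + 859634}} = - \frac{1524656}{10854 \left(1 - 1637\right)} - \frac{2765229}{\left(-1146875 + 346807\right) \frac{1}{2252344 + 859634}} = - \frac{1524656}{10854 \left(-1636\right)} - \frac{2765229}{\left(-800068\right) \frac{1}{3111978}} = - \frac{1524656}{-17757144} - \frac{2765229}{\left(-800068\right) \frac{1}{3111978}} = \left(-1524656\right) \left(- \frac{1}{17757144}\right) - \frac{2765229}{- \frac{400034}{1555989}} = \frac{190582}{2219643} - - \frac{4302665906481}{400034} = \frac{190582}{2219643} + \frac{4302665906481}{400034} = \frac{9550382336898486071}{887932667862}$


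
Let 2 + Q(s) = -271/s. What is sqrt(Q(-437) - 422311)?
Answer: I*sqrt(80648572870)/437 ≈ 649.86*I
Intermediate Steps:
Q(s) = -2 - 271/s
sqrt(Q(-437) - 422311) = sqrt((-2 - 271/(-437)) - 422311) = sqrt((-2 - 271*(-1/437)) - 422311) = sqrt((-2 + 271/437) - 422311) = sqrt(-603/437 - 422311) = sqrt(-184550510/437) = I*sqrt(80648572870)/437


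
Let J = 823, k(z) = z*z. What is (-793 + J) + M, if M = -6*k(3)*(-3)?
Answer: 192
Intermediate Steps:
k(z) = z**2
M = 162 (M = -6*3**2*(-3) = -6*9*(-3) = -54*(-3) = 162)
(-793 + J) + M = (-793 + 823) + 162 = 30 + 162 = 192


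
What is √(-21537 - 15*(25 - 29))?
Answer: I*√21477 ≈ 146.55*I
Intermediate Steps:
√(-21537 - 15*(25 - 29)) = √(-21537 - 15*(-4)) = √(-21537 + 60) = √(-21477) = I*√21477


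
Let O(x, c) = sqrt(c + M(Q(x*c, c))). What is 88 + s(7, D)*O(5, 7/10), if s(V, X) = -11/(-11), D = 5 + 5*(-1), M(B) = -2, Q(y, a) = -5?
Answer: 88 + I*sqrt(130)/10 ≈ 88.0 + 1.1402*I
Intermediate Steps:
D = 0 (D = 5 - 5 = 0)
O(x, c) = sqrt(-2 + c) (O(x, c) = sqrt(c - 2) = sqrt(-2 + c))
s(V, X) = 1 (s(V, X) = -11*(-1/11) = 1)
88 + s(7, D)*O(5, 7/10) = 88 + 1*sqrt(-2 + 7/10) = 88 + 1*sqrt(-13/10) = 88 + 1*(I*sqrt(130)/10) = 88 + I*sqrt(130)/10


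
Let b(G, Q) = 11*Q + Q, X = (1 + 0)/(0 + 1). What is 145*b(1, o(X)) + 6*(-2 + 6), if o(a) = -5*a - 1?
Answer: -10416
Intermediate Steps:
X = 1 (X = 1/1 = 1*1 = 1)
o(a) = -1 - 5*a
b(G, Q) = 12*Q
145*b(1, o(X)) + 6*(-2 + 6) = 145*(12*(-1 - 5*1)) + 6*(-2 + 6) = 145*(12*(-1 - 5)) + 6*4 = 145*(12*(-6)) + 24 = 145*(-72) + 24 = -10440 + 24 = -10416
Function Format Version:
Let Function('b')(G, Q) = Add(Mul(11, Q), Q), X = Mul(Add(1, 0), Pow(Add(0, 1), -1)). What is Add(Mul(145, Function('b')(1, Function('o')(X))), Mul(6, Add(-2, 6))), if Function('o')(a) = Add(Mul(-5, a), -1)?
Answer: -10416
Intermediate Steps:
X = 1 (X = Mul(1, Pow(1, -1)) = Mul(1, 1) = 1)
Function('o')(a) = Add(-1, Mul(-5, a))
Function('b')(G, Q) = Mul(12, Q)
Add(Mul(145, Function('b')(1, Function('o')(X))), Mul(6, Add(-2, 6))) = Add(Mul(145, Mul(12, Add(-1, Mul(-5, 1)))), Mul(6, Add(-2, 6))) = Add(Mul(145, Mul(12, Add(-1, -5))), Mul(6, 4)) = Add(Mul(145, Mul(12, -6)), 24) = Add(Mul(145, -72), 24) = Add(-10440, 24) = -10416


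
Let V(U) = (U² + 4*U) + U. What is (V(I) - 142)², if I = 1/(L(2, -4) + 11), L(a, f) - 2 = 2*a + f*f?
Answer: 23861598784/1185921 ≈ 20121.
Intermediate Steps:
L(a, f) = 2 + f² + 2*a (L(a, f) = 2 + (2*a + f*f) = 2 + (2*a + f²) = 2 + (f² + 2*a) = 2 + f² + 2*a)
I = 1/33 (I = 1/((2 + (-4)² + 2*2) + 11) = 1/((2 + 16 + 4) + 11) = 1/(22 + 11) = 1/33 ≈ 0.030303)
V(U) = U² + 5*U
(V(I) - 142)² = ((5 + 1/33)/33 - 142)² = ((1/33)*(166/33) - 142)² = (166/1089 - 142)² = (-154472/1089)² = 23861598784/1185921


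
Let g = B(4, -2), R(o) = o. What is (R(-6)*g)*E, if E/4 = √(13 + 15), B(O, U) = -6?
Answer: 288*√7 ≈ 761.98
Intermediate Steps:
g = -6
E = 8*√7 (E = 4*√(13 + 15) = 4*√28 = 4*(2*√7) = 8*√7 ≈ 21.166)
(R(-6)*g)*E = (-6*(-6))*(8*√7) = 36*(8*√7) = 288*√7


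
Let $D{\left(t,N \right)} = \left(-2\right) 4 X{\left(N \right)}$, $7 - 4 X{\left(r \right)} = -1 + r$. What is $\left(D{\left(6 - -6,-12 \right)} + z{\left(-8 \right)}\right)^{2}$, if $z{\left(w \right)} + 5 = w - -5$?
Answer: $2304$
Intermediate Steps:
$X{\left(r \right)} = 2 - \frac{r}{4}$ ($X{\left(r \right)} = \frac{7}{4} - \frac{-1 + r}{4} = \frac{7}{4} - \left(- \frac{1}{4} + \frac{r}{4}\right) = 2 - \frac{r}{4}$)
$z{\left(w \right)} = w$ ($z{\left(w \right)} = -5 + \left(w - -5\right) = -5 + \left(w + 5\right) = -5 + \left(5 + w\right) = w$)
$D{\left(t,N \right)} = -16 + 2 N$ ($D{\left(t,N \right)} = \left(-2\right) 4 \left(2 - \frac{N}{4}\right) = - 8 \left(2 - \frac{N}{4}\right) = -16 + 2 N$)
$\left(D{\left(6 - -6,-12 \right)} + z{\left(-8 \right)}\right)^{2} = \left(\left(-16 + 2 \left(-12\right)\right) - 8\right)^{2} = \left(\left(-16 - 24\right) - 8\right)^{2} = \left(-40 - 8\right)^{2} = \left(-48\right)^{2} = 2304$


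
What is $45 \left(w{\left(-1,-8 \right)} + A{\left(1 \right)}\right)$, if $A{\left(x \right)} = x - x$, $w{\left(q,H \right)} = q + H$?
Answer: $-405$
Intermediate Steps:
$w{\left(q,H \right)} = H + q$
$A{\left(x \right)} = 0$
$45 \left(w{\left(-1,-8 \right)} + A{\left(1 \right)}\right) = 45 \left(\left(-8 - 1\right) + 0\right) = 45 \left(-9 + 0\right) = 45 \left(-9\right) = -405$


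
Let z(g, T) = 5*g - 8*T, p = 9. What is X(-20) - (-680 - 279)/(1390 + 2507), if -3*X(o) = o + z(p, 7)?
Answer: 41228/3897 ≈ 10.579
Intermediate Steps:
z(g, T) = -8*T + 5*g
X(o) = 11/3 - o/3 (X(o) = -(o + (-8*7 + 5*9))/3 = -(o + (-56 + 45))/3 = -(o - 11)/3 = -(-11 + o)/3 = 11/3 - o/3)
X(-20) - (-680 - 279)/(1390 + 2507) = (11/3 - ⅓*(-20)) - (-680 - 279)/(1390 + 2507) = (11/3 + 20/3) - (-959)/3897 = 31/3 - (-959)/3897 = 31/3 - 1*(-959/3897) = 31/3 + 959/3897 = 41228/3897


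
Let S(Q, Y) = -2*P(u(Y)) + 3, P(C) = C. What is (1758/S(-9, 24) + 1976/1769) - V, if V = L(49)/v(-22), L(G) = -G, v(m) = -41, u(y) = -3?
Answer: 42484999/217587 ≈ 195.26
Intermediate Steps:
S(Q, Y) = 9 (S(Q, Y) = -2*(-3) + 3 = 6 + 3 = 9)
V = 49/41 (V = -1*49/(-41) = -49*(-1/41) = 49/41 ≈ 1.1951)
(1758/S(-9, 24) + 1976/1769) - V = (1758/9 + 1976/1769) - 1*49/41 = (1758*(⅑) + 1976*(1/1769)) - 49/41 = (586/3 + 1976/1769) - 49/41 = 1042562/5307 - 49/41 = 42484999/217587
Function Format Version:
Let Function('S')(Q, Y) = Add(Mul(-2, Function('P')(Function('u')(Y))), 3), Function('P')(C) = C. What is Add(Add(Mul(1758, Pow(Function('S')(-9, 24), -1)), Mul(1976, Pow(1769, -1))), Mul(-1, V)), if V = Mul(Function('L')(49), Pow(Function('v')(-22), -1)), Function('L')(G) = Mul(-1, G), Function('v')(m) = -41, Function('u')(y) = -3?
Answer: Rational(42484999, 217587) ≈ 195.26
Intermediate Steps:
Function('S')(Q, Y) = 9 (Function('S')(Q, Y) = Add(Mul(-2, -3), 3) = Add(6, 3) = 9)
V = Rational(49, 41) (V = Mul(Mul(-1, 49), Pow(-41, -1)) = Mul(-49, Rational(-1, 41)) = Rational(49, 41) ≈ 1.1951)
Add(Add(Mul(1758, Pow(Function('S')(-9, 24), -1)), Mul(1976, Pow(1769, -1))), Mul(-1, V)) = Add(Add(Mul(1758, Pow(9, -1)), Mul(1976, Pow(1769, -1))), Mul(-1, Rational(49, 41))) = Add(Add(Mul(1758, Rational(1, 9)), Mul(1976, Rational(1, 1769))), Rational(-49, 41)) = Add(Add(Rational(586, 3), Rational(1976, 1769)), Rational(-49, 41)) = Add(Rational(1042562, 5307), Rational(-49, 41)) = Rational(42484999, 217587)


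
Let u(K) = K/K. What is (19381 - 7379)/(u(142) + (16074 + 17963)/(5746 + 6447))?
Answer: 73170193/23115 ≈ 3165.5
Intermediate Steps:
u(K) = 1
(19381 - 7379)/(u(142) + (16074 + 17963)/(5746 + 6447)) = (19381 - 7379)/(1 + (16074 + 17963)/(5746 + 6447)) = 12002/(1 + 34037/12193) = 12002/(46230/12193) = 12002*(12193/46230) = 73170193/23115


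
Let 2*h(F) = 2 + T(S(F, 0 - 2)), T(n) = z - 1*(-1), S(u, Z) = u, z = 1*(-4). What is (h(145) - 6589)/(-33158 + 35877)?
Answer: -13179/5438 ≈ -2.4235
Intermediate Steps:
z = -4
T(n) = -3 (T(n) = -4 - 1*(-1) = -4 + 1 = -3)
h(F) = -½ (h(F) = (2 - 3)/2 = (½)*(-1) = -½)
(h(145) - 6589)/(-33158 + 35877) = (-½ - 6589)/(-33158 + 35877) = -13179/2/2719 = -13179/2*1/2719 = -13179/5438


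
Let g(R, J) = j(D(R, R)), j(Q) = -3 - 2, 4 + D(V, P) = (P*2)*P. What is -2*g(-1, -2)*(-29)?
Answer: -290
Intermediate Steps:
D(V, P) = -4 + 2*P² (D(V, P) = -4 + (P*2)*P = -4 + (2*P)*P = -4 + 2*P²)
j(Q) = -5
g(R, J) = -5
-2*g(-1, -2)*(-29) = -2*(-5)*(-29) = 10*(-29) = -290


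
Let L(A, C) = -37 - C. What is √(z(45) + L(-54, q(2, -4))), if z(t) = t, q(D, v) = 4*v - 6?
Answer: √30 ≈ 5.4772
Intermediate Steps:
q(D, v) = -6 + 4*v
√(z(45) + L(-54, q(2, -4))) = √(45 + (-37 - (-6 + 4*(-4)))) = √(45 + (-37 - (-6 - 16))) = √(45 + (-37 - 1*(-22))) = √(45 + (-37 + 22)) = √(45 - 15) = √30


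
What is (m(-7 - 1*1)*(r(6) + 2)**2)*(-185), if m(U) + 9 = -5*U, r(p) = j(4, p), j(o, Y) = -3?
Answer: -5735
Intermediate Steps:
r(p) = -3
m(U) = -9 - 5*U
(m(-7 - 1*1)*(r(6) + 2)**2)*(-185) = ((-9 - 5*(-7 - 1*1))*(-3 + 2)**2)*(-185) = ((-9 - 5*(-7 - 1))*(-1)**2)*(-185) = ((-9 - 5*(-8))*1)*(-185) = ((-9 + 40)*1)*(-185) = (31*1)*(-185) = 31*(-185) = -5735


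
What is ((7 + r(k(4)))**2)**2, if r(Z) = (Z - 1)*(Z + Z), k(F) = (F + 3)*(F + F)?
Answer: 1446424580908321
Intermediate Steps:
k(F) = 2*F*(3 + F) (k(F) = (3 + F)*(2*F) = 2*F*(3 + F))
r(Z) = 2*Z*(-1 + Z) (r(Z) = (-1 + Z)*(2*Z) = 2*Z*(-1 + Z))
((7 + r(k(4)))**2)**2 = ((7 + 2*(2*4*(3 + 4))*(-1 + 2*4*(3 + 4)))**2)**2 = ((7 + 2*(2*4*7)*(-1 + 2*4*7))**2)**2 = ((7 + 2*56*(-1 + 56))**2)**2 = ((7 + 2*56*55)**2)**2 = ((7 + 6160)**2)**2 = (6167**2)**2 = 38031889**2 = 1446424580908321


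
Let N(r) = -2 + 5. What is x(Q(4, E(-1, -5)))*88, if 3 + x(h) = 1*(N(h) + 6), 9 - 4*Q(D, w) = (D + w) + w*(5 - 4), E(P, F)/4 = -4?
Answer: 528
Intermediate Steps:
N(r) = 3
E(P, F) = -16 (E(P, F) = 4*(-4) = -16)
Q(D, w) = 9/4 - w/2 - D/4 (Q(D, w) = 9/4 - ((D + w) + w*(5 - 4))/4 = 9/4 - ((D + w) + w*1)/4 = 9/4 - ((D + w) + w)/4 = 9/4 - (D + 2*w)/4 = 9/4 + (-w/2 - D/4) = 9/4 - w/2 - D/4)
x(h) = 6 (x(h) = -3 + 1*(3 + 6) = -3 + 1*9 = -3 + 9 = 6)
x(Q(4, E(-1, -5)))*88 = 6*88 = 528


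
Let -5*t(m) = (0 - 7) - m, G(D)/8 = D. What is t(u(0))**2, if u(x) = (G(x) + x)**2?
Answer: 49/25 ≈ 1.9600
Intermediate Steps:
G(D) = 8*D
u(x) = 81*x**2 (u(x) = (8*x + x)**2 = (9*x)**2 = 81*x**2)
t(m) = 7/5 + m/5 (t(m) = -((0 - 7) - m)/5 = -(-7 - m)/5 = 7/5 + m/5)
t(u(0))**2 = (7/5 + (81*0**2)/5)**2 = (7/5 + (81*0)/5)**2 = (7/5 + (1/5)*0)**2 = (7/5 + 0)**2 = (7/5)**2 = 49/25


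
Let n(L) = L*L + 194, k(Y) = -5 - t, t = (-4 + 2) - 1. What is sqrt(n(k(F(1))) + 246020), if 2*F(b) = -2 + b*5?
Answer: sqrt(246218) ≈ 496.20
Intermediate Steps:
t = -3 (t = -2 - 1 = -3)
F(b) = -1 + 5*b/2 (F(b) = (-2 + b*5)/2 = (-2 + 5*b)/2 = -1 + 5*b/2)
k(Y) = -2 (k(Y) = -5 - 1*(-3) = -5 + 3 = -2)
n(L) = 194 + L**2 (n(L) = L**2 + 194 = 194 + L**2)
sqrt(n(k(F(1))) + 246020) = sqrt((194 + (-2)**2) + 246020) = sqrt((194 + 4) + 246020) = sqrt(198 + 246020) = sqrt(246218)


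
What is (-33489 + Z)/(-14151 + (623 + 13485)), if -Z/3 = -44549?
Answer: -100158/43 ≈ -2329.3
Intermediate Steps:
Z = 133647 (Z = -3*(-44549) = 133647)
(-33489 + Z)/(-14151 + (623 + 13485)) = (-33489 + 133647)/(-14151 + (623 + 13485)) = 100158/(-14151 + 14108) = 100158/(-43) = 100158*(-1/43) = -100158/43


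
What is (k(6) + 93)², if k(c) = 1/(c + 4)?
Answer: 866761/100 ≈ 8667.6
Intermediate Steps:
k(c) = 1/(4 + c)
(k(6) + 93)² = (1/(4 + 6) + 93)² = (1/10 + 93)² = (⅒ + 93)² = (931/10)² = 866761/100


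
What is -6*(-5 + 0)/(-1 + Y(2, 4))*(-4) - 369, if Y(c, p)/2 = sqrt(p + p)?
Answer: -11559/31 - 480*sqrt(2)/31 ≈ -394.77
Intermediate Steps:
Y(c, p) = 2*sqrt(2)*sqrt(p) (Y(c, p) = 2*sqrt(p + p) = 2*sqrt(2*p) = 2*(sqrt(2)*sqrt(p)) = 2*sqrt(2)*sqrt(p))
-6*(-5 + 0)/(-1 + Y(2, 4))*(-4) - 369 = -6*(-5 + 0)/(-1 + 2*sqrt(2)*sqrt(4))*(-4) - 369 = -(-30)/(-1 + 2*sqrt(2)*2)*(-4) - 369 = -(-30)/(-1 + 4*sqrt(2))*(-4) - 369 = (30/(-1 + 4*sqrt(2)))*(-4) - 369 = -120/(-1 + 4*sqrt(2)) - 369 = -369 - 120/(-1 + 4*sqrt(2))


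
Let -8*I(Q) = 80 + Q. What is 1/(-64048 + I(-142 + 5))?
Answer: -8/512327 ≈ -1.5615e-5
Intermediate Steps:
I(Q) = -10 - Q/8 (I(Q) = -(80 + Q)/8 = -10 - Q/8)
1/(-64048 + I(-142 + 5)) = 1/(-64048 + (-10 - (-142 + 5)/8)) = 1/(-64048 + (-10 - 1/8*(-137))) = 1/(-64048 + (-10 + 137/8)) = 1/(-64048 + 57/8) = 1/(-512327/8) = -8/512327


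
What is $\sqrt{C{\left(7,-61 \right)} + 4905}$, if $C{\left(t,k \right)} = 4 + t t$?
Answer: $\sqrt{4958} \approx 70.413$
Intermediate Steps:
$C{\left(t,k \right)} = 4 + t^{2}$
$\sqrt{C{\left(7,-61 \right)} + 4905} = \sqrt{\left(4 + 7^{2}\right) + 4905} = \sqrt{\left(4 + 49\right) + 4905} = \sqrt{53 + 4905} = \sqrt{4958}$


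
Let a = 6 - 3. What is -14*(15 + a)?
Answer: -252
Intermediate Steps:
a = 3
-14*(15 + a) = -14*(15 + 3) = -14*18 = -252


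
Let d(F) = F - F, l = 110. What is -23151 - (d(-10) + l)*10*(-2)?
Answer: -20951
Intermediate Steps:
d(F) = 0
-23151 - (d(-10) + l)*10*(-2) = -23151 - (0 + 110)*10*(-2) = -23151 - 110*(-20) = -23151 - 1*(-2200) = -23151 + 2200 = -20951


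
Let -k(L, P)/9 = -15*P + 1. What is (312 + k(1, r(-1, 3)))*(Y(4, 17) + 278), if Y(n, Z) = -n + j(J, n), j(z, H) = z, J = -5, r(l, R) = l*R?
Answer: -27438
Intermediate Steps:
r(l, R) = R*l
k(L, P) = -9 + 135*P (k(L, P) = -9*(-15*P + 1) = -9*(1 - 15*P) = -9 + 135*P)
Y(n, Z) = -5 - n (Y(n, Z) = -n - 5 = -5 - n)
(312 + k(1, r(-1, 3)))*(Y(4, 17) + 278) = (312 + (-9 + 135*(3*(-1))))*((-5 - 1*4) + 278) = (312 + (-9 + 135*(-3)))*((-5 - 4) + 278) = (312 + (-9 - 405))*(-9 + 278) = (312 - 414)*269 = -102*269 = -27438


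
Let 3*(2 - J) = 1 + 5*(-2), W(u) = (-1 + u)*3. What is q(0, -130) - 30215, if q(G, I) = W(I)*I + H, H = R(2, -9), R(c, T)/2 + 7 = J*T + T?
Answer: 20753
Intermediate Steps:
W(u) = -3 + 3*u
J = 5 (J = 2 - (1 + 5*(-2))/3 = 2 - (1 - 10)/3 = 2 - 1/3*(-9) = 2 + 3 = 5)
R(c, T) = -14 + 12*T (R(c, T) = -14 + 2*(5*T + T) = -14 + 2*(6*T) = -14 + 12*T)
H = -122 (H = -14 + 12*(-9) = -14 - 108 = -122)
q(G, I) = -122 + I*(-3 + 3*I) (q(G, I) = (-3 + 3*I)*I - 122 = I*(-3 + 3*I) - 122 = -122 + I*(-3 + 3*I))
q(0, -130) - 30215 = (-122 + 3*(-130)*(-1 - 130)) - 30215 = (-122 + 3*(-130)*(-131)) - 30215 = (-122 + 51090) - 30215 = 50968 - 30215 = 20753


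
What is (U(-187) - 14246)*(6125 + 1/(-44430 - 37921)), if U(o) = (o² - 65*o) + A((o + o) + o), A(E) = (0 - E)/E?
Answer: 16583154657498/82351 ≈ 2.0137e+8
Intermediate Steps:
A(E) = -1 (A(E) = (-E)/E = -1)
U(o) = -1 + o² - 65*o (U(o) = (o² - 65*o) - 1 = -1 + o² - 65*o)
(U(-187) - 14246)*(6125 + 1/(-44430 - 37921)) = ((-1 + (-187)² - 65*(-187)) - 14246)*(6125 + 1/(-44430 - 37921)) = ((-1 + 34969 + 12155) - 14246)*(6125 + 1/(-82351)) = (47123 - 14246)*(6125 - 1/82351) = 32877*(504399874/82351) = 16583154657498/82351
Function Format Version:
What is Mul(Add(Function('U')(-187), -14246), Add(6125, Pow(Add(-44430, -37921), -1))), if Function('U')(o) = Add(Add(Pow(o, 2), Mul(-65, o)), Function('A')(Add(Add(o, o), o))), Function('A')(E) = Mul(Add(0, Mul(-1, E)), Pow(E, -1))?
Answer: Rational(16583154657498, 82351) ≈ 2.0137e+8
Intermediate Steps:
Function('A')(E) = -1 (Function('A')(E) = Mul(Mul(-1, E), Pow(E, -1)) = -1)
Function('U')(o) = Add(-1, Pow(o, 2), Mul(-65, o)) (Function('U')(o) = Add(Add(Pow(o, 2), Mul(-65, o)), -1) = Add(-1, Pow(o, 2), Mul(-65, o)))
Mul(Add(Function('U')(-187), -14246), Add(6125, Pow(Add(-44430, -37921), -1))) = Mul(Add(Add(-1, Pow(-187, 2), Mul(-65, -187)), -14246), Add(6125, Pow(Add(-44430, -37921), -1))) = Mul(Add(Add(-1, 34969, 12155), -14246), Add(6125, Pow(-82351, -1))) = Mul(Add(47123, -14246), Add(6125, Rational(-1, 82351))) = Mul(32877, Rational(504399874, 82351)) = Rational(16583154657498, 82351)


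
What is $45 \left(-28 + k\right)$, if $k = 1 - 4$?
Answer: $-1395$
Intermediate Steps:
$k = -3$ ($k = 1 - 4 = -3$)
$45 \left(-28 + k\right) = 45 \left(-28 - 3\right) = 45 \left(-31\right) = -1395$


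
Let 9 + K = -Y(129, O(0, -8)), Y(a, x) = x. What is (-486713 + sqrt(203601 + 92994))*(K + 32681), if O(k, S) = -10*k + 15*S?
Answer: -15960292696 + 1278888*sqrt(195) ≈ -1.5942e+10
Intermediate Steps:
K = 111 (K = -9 - (-10*0 + 15*(-8)) = -9 - (0 - 120) = -9 - 1*(-120) = -9 + 120 = 111)
(-486713 + sqrt(203601 + 92994))*(K + 32681) = (-486713 + sqrt(203601 + 92994))*(111 + 32681) = (-486713 + sqrt(296595))*32792 = (-486713 + 39*sqrt(195))*32792 = -15960292696 + 1278888*sqrt(195)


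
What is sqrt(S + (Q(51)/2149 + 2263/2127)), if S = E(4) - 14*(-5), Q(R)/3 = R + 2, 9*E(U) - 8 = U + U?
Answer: sqrt(1523452412858866)/4570923 ≈ 8.5391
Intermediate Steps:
E(U) = 8/9 + 2*U/9 (E(U) = 8/9 + (U + U)/9 = 8/9 + (2*U)/9 = 8/9 + 2*U/9)
Q(R) = 6 + 3*R (Q(R) = 3*(R + 2) = 3*(2 + R) = 6 + 3*R)
S = 646/9 (S = (8/9 + (2/9)*4) - 14*(-5) = (8/9 + 8/9) + 70 = 16/9 + 70 = 646/9 ≈ 71.778)
sqrt(S + (Q(51)/2149 + 2263/2127)) = sqrt(646/9 + ((6 + 3*51)/2149 + 2263/2127)) = sqrt(646/9 + ((6 + 153)*(1/2149) + 2263*(1/2127))) = sqrt(646/9 + (159*(1/2149) + 2263/2127)) = sqrt(646/9 + (159/2149 + 2263/2127)) = sqrt(646/9 + 5201380/4570923) = sqrt(999876226/13712769) = sqrt(1523452412858866)/4570923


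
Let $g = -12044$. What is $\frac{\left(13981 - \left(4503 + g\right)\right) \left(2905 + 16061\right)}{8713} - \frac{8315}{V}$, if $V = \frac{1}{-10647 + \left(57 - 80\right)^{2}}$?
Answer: $\frac{733443070462}{8713} \approx 8.4178 \cdot 10^{7}$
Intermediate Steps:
$V = - \frac{1}{10118}$ ($V = \frac{1}{-10647 + \left(-23\right)^{2}} = \frac{1}{-10647 + 529} = \frac{1}{-10118} = - \frac{1}{10118} \approx -9.8834 \cdot 10^{-5}$)
$\frac{\left(13981 - \left(4503 + g\right)\right) \left(2905 + 16061\right)}{8713} - \frac{8315}{V} = \frac{\left(13981 - -7541\right) \left(2905 + 16061\right)}{8713} - \frac{8315}{- \frac{1}{10118}} = \left(13981 + \left(-4503 + 12044\right)\right) 18966 \cdot \frac{1}{8713} - -84131170 = \left(13981 + 7541\right) 18966 \cdot \frac{1}{8713} + 84131170 = 21522 \cdot 18966 \cdot \frac{1}{8713} + 84131170 = 408186252 \cdot \frac{1}{8713} + 84131170 = \frac{408186252}{8713} + 84131170 = \frac{733443070462}{8713}$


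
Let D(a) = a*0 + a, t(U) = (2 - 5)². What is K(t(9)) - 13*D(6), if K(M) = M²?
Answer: 3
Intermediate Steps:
t(U) = 9 (t(U) = (-3)² = 9)
D(a) = a (D(a) = 0 + a = a)
K(t(9)) - 13*D(6) = 9² - 13*6 = 81 - 78 = 3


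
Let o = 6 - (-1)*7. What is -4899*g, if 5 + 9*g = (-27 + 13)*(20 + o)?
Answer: 762611/3 ≈ 2.5420e+5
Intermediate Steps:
o = 13 (o = 6 - 1*(-7) = 6 + 7 = 13)
g = -467/9 (g = -5/9 + ((-27 + 13)*(20 + 13))/9 = -5/9 + (-14*33)/9 = -5/9 + (⅑)*(-462) = -5/9 - 154/3 = -467/9 ≈ -51.889)
-4899*g = -4899*(-467/9) = 762611/3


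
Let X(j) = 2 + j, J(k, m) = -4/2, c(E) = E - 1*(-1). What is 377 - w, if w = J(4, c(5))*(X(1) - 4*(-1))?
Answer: 391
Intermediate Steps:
c(E) = 1 + E (c(E) = E + 1 = 1 + E)
J(k, m) = -2 (J(k, m) = -4*½ = -2)
w = -14 (w = -2*((2 + 1) - 4*(-1)) = -2*(3 + 4) = -2*7 = -14)
377 - w = 377 - 1*(-14) = 377 + 14 = 391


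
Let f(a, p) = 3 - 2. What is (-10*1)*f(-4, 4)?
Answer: -10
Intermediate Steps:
f(a, p) = 1
(-10*1)*f(-4, 4) = -10*1*1 = -10*1 = -10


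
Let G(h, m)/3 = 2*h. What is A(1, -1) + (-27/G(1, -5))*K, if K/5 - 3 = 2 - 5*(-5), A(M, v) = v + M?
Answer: -675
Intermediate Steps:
A(M, v) = M + v
G(h, m) = 6*h (G(h, m) = 3*(2*h) = 6*h)
K = 150 (K = 15 + 5*(2 - 5*(-5)) = 15 + 5*(2 + 25) = 15 + 5*27 = 15 + 135 = 150)
A(1, -1) + (-27/G(1, -5))*K = (1 - 1) - 27/(6*1)*150 = 0 - 27/6*150 = 0 - 27*⅙*150 = 0 - 9/2*150 = 0 - 675 = -675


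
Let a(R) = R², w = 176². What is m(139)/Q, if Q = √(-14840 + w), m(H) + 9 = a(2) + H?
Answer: 67*√4034/4034 ≈ 1.0549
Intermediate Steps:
w = 30976
m(H) = -5 + H (m(H) = -9 + (2² + H) = -9 + (4 + H) = -5 + H)
Q = 2*√4034 (Q = √(-14840 + 30976) = √16136 = 2*√4034 ≈ 127.03)
m(139)/Q = (-5 + 139)/((2*√4034)) = 134*(√4034/8068) = 67*√4034/4034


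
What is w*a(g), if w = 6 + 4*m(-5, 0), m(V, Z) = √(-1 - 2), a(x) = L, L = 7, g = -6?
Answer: 42 + 28*I*√3 ≈ 42.0 + 48.497*I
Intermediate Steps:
a(x) = 7
m(V, Z) = I*√3 (m(V, Z) = √(-3) = I*√3)
w = 6 + 4*I*√3 (w = 6 + 4*(I*√3) = 6 + 4*I*√3 ≈ 6.0 + 6.9282*I)
w*a(g) = (6 + 4*I*√3)*7 = 42 + 28*I*√3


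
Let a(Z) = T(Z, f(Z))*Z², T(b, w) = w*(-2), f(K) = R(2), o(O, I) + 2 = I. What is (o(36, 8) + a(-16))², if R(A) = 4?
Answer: 4169764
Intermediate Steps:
o(O, I) = -2 + I
f(K) = 4
T(b, w) = -2*w
a(Z) = -8*Z² (a(Z) = (-2*4)*Z² = -8*Z²)
(o(36, 8) + a(-16))² = ((-2 + 8) - 8*(-16)²)² = (6 - 8*256)² = (6 - 2048)² = (-2042)² = 4169764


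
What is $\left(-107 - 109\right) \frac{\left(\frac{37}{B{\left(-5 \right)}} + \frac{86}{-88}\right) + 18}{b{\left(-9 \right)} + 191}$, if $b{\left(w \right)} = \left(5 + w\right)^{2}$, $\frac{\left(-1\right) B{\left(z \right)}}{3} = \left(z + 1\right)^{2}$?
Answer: $- \frac{8581}{506} \approx -16.958$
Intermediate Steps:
$B{\left(z \right)} = - 3 \left(1 + z\right)^{2}$ ($B{\left(z \right)} = - 3 \left(z + 1\right)^{2} = - 3 \left(1 + z\right)^{2}$)
$\left(-107 - 109\right) \frac{\left(\frac{37}{B{\left(-5 \right)}} + \frac{86}{-88}\right) + 18}{b{\left(-9 \right)} + 191} = \left(-107 - 109\right) \frac{\left(\frac{37}{\left(-3\right) \left(1 - 5\right)^{2}} + \frac{86}{-88}\right) + 18}{\left(5 - 9\right)^{2} + 191} = - 216 \frac{\left(\frac{37}{\left(-3\right) \left(-4\right)^{2}} + 86 \left(- \frac{1}{88}\right)\right) + 18}{\left(-4\right)^{2} + 191} = - 216 \frac{\left(\frac{37}{\left(-3\right) 16} - \frac{43}{44}\right) + 18}{16 + 191} = - 216 \frac{\left(\frac{37}{-48} - \frac{43}{44}\right) + 18}{207} = - 216 \left(\left(37 \left(- \frac{1}{48}\right) - \frac{43}{44}\right) + 18\right) \frac{1}{207} = - 216 \left(\left(- \frac{37}{48} - \frac{43}{44}\right) + 18\right) \frac{1}{207} = - 216 \left(- \frac{923}{528} + 18\right) \frac{1}{207} = - 216 \cdot \frac{8581}{528} \cdot \frac{1}{207} = \left(-216\right) \frac{8581}{109296} = - \frac{8581}{506}$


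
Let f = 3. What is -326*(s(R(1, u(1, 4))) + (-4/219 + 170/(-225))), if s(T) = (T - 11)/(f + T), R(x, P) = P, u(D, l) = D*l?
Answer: 1899602/3285 ≈ 578.27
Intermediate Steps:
s(T) = (-11 + T)/(3 + T) (s(T) = (T - 11)/(3 + T) = (-11 + T)/(3 + T))
-326*(s(R(1, u(1, 4))) + (-4/219 + 170/(-225))) = -326*((-11 + 1*4)/(3 + 1*4) + (-4/219 + 170/(-225))) = -326*((-11 + 4)/(3 + 4) + (-4*1/219 + 170*(-1/225))) = -326*(-7/7 + (-4/219 - 34/45)) = -326*((⅐)*(-7) - 2542/3285) = -326*(-1 - 2542/3285) = -326*(-5827/3285) = 1899602/3285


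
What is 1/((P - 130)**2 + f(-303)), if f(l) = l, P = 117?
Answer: -1/134 ≈ -0.0074627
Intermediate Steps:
1/((P - 130)**2 + f(-303)) = 1/((117 - 130)**2 - 303) = 1/((-13)**2 - 303) = 1/(169 - 303) = 1/(-134) = -1/134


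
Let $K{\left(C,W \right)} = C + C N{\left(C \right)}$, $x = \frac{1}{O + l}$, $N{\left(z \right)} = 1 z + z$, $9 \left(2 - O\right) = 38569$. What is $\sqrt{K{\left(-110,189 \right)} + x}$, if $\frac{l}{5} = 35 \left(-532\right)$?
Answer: $\frac{\sqrt{18505127493722031}}{876451} \approx 155.21$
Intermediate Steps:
$O = - \frac{38551}{9}$ ($O = 2 - \frac{38569}{9} = - \frac{38551}{9} \approx -4283.4$)
$l = -93100$ ($l = 5 \cdot 35 \left(-532\right) = 5 \left(-18620\right) = -93100$)
$N{\left(z \right)} = 2 z$ ($N{\left(z \right)} = z + z = 2 z$)
$x = - \frac{9}{876451}$ ($x = \frac{1}{- \frac{38551}{9} - 93100} = \frac{1}{- \frac{876451}{9}} = - \frac{9}{876451} \approx -1.0269 \cdot 10^{-5}$)
$K{\left(C,W \right)} = C + 2 C^{2}$ ($K{\left(C,W \right)} = C + C 2 C = C + 2 C^{2}$)
$\sqrt{K{\left(-110,189 \right)} + x} = \sqrt{- 110 \left(1 + 2 \left(-110\right)\right) - \frac{9}{876451}} = \sqrt{- 110 \left(1 - 220\right) - \frac{9}{876451}} = \sqrt{\left(-110\right) \left(-219\right) - \frac{9}{876451}} = \sqrt{24090 - \frac{9}{876451}} = \sqrt{\frac{21113704581}{876451}} = \frac{\sqrt{18505127493722031}}{876451}$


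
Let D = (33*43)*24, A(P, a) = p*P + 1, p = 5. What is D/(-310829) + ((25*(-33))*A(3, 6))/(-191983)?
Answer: -221384568/5424898537 ≈ -0.040809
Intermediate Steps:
A(P, a) = 1 + 5*P (A(P, a) = 5*P + 1 = 1 + 5*P)
D = 34056 (D = 1419*24 = 34056)
D/(-310829) + ((25*(-33))*A(3, 6))/(-191983) = 34056/(-310829) + ((25*(-33))*(1 + 5*3))/(-191983) = 34056*(-1/310829) - 825*(1 + 15)*(-1/191983) = -34056/310829 - 825*16*(-1/191983) = -34056/310829 - 13200*(-1/191983) = -34056/310829 + 1200/17453 = -221384568/5424898537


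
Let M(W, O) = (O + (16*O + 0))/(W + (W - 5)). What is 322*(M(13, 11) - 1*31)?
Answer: -21344/3 ≈ -7114.7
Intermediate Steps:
M(W, O) = 17*O/(-5 + 2*W) (M(W, O) = (O + 16*O)/(W + (-5 + W)) = (17*O)/(-5 + 2*W) = 17*O/(-5 + 2*W))
322*(M(13, 11) - 1*31) = 322*(17*11/(-5 + 2*13) - 1*31) = 322*(17*11/(-5 + 26) - 31) = 322*(17*11/21 - 31) = 322*(17*11*(1/21) - 31) = 322*(187/21 - 31) = 322*(-464/21) = -21344/3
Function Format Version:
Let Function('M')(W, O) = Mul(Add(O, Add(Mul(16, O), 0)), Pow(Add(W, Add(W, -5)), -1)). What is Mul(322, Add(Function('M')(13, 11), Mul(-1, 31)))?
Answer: Rational(-21344, 3) ≈ -7114.7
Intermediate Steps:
Function('M')(W, O) = Mul(17, O, Pow(Add(-5, Mul(2, W)), -1)) (Function('M')(W, O) = Mul(Add(O, Mul(16, O)), Pow(Add(W, Add(-5, W)), -1)) = Mul(Mul(17, O), Pow(Add(-5, Mul(2, W)), -1)) = Mul(17, O, Pow(Add(-5, Mul(2, W)), -1)))
Mul(322, Add(Function('M')(13, 11), Mul(-1, 31))) = Mul(322, Add(Mul(17, 11, Pow(Add(-5, Mul(2, 13)), -1)), Mul(-1, 31))) = Mul(322, Add(Mul(17, 11, Pow(Add(-5, 26), -1)), -31)) = Mul(322, Add(Mul(17, 11, Pow(21, -1)), -31)) = Mul(322, Add(Mul(17, 11, Rational(1, 21)), -31)) = Mul(322, Add(Rational(187, 21), -31)) = Mul(322, Rational(-464, 21)) = Rational(-21344, 3)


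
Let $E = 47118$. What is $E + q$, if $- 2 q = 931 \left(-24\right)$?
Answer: $58290$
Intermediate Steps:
$q = 11172$ ($q = - \frac{931 \left(-24\right)}{2} = \left(- \frac{1}{2}\right) \left(-22344\right) = 11172$)
$E + q = 47118 + 11172 = 58290$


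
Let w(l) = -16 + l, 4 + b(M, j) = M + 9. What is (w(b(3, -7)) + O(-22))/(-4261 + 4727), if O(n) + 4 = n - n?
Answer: -6/233 ≈ -0.025751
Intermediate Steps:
b(M, j) = 5 + M (b(M, j) = -4 + (M + 9) = -4 + (9 + M) = 5 + M)
O(n) = -4 (O(n) = -4 + (n - n) = -4 + 0 = -4)
(w(b(3, -7)) + O(-22))/(-4261 + 4727) = ((-16 + (5 + 3)) - 4)/(-4261 + 4727) = ((-16 + 8) - 4)/466 = (-8 - 4)*(1/466) = -12*1/466 = -6/233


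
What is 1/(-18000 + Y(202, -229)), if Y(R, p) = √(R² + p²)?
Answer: -3600/64781351 - √93245/323906755 ≈ -5.6514e-5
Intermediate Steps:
1/(-18000 + Y(202, -229)) = 1/(-18000 + √(202² + (-229)²)) = 1/(-18000 + √(40804 + 52441)) = 1/(-18000 + √93245)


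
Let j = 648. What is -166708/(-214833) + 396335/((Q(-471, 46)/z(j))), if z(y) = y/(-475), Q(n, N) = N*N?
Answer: -144755116318/568233285 ≈ -254.75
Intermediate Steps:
Q(n, N) = N²
z(y) = -y/475 (z(y) = y*(-1/475) = -y/475)
-166708/(-214833) + 396335/((Q(-471, 46)/z(j))) = -166708/(-214833) + 396335/((46²/((-1/475*648)))) = -166708*(-1/214833) + 396335/((2116/(-648/475))) = 166708/214833 + 396335/((2116*(-475/648))) = 166708/214833 + 396335/(-251275/162) = 166708/214833 + 396335*(-162/251275) = 166708/214833 - 12841254/50255 = -144755116318/568233285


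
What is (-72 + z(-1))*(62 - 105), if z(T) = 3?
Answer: 2967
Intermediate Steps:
(-72 + z(-1))*(62 - 105) = (-72 + 3)*(62 - 105) = -69*(-43) = 2967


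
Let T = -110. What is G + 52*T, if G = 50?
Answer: -5670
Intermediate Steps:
G + 52*T = 50 + 52*(-110) = 50 - 5720 = -5670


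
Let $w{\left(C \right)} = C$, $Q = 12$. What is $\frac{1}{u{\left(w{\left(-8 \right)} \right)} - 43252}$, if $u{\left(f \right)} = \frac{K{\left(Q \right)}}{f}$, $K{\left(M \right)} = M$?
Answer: $- \frac{2}{86507} \approx -2.312 \cdot 10^{-5}$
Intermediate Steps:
$u{\left(f \right)} = \frac{12}{f}$
$\frac{1}{u{\left(w{\left(-8 \right)} \right)} - 43252} = \frac{1}{\frac{12}{-8} - 43252} = \frac{1}{12 \left(- \frac{1}{8}\right) - 43252} = \frac{1}{- \frac{3}{2} - 43252} = \frac{1}{- \frac{86507}{2}} = - \frac{2}{86507}$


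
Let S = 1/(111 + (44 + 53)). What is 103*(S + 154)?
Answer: 3299399/208 ≈ 15863.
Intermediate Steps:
S = 1/208 (S = 1/(111 + 97) = 1/208 ≈ 0.0048077)
103*(S + 154) = 103*(1/208 + 154) = 103*(32033/208) = 3299399/208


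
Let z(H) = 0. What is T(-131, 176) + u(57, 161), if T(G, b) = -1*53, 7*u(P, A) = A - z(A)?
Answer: -30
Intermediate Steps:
u(P, A) = A/7 (u(P, A) = (A - 1*0)/7 = (A + 0)/7 = A/7)
T(G, b) = -53
T(-131, 176) + u(57, 161) = -53 + (1/7)*161 = -53 + 23 = -30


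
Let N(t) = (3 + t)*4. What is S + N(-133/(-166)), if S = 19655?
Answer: 1632627/83 ≈ 19670.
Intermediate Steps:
N(t) = 12 + 4*t
S + N(-133/(-166)) = 19655 + (12 + 4*(-133/(-166))) = 19655 + (12 + 4*(-133*(-1/166))) = 19655 + (12 + 4*(133/166)) = 19655 + (12 + 266/83) = 19655 + 1262/83 = 1632627/83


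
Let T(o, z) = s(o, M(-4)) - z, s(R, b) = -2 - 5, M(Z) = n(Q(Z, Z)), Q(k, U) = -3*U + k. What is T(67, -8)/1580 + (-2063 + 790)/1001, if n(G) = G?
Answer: -2010339/1581580 ≈ -1.2711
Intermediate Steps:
Q(k, U) = k - 3*U
M(Z) = -2*Z (M(Z) = Z - 3*Z = -2*Z)
s(R, b) = -7
T(o, z) = -7 - z
T(67, -8)/1580 + (-2063 + 790)/1001 = (-7 - 1*(-8))/1580 + (-2063 + 790)/1001 = (-7 + 8)*(1/1580) - 1273*1/1001 = 1*(1/1580) - 1273/1001 = 1/1580 - 1273/1001 = -2010339/1581580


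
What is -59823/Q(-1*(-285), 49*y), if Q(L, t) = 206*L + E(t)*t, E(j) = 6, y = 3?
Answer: -19941/19864 ≈ -1.0039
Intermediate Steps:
Q(L, t) = 6*t + 206*L (Q(L, t) = 206*L + 6*t = 6*t + 206*L)
-59823/Q(-1*(-285), 49*y) = -59823/(6*(49*3) + 206*(-1*(-285))) = -59823/(6*147 + 206*285) = -59823/(882 + 58710) = -59823/59592 = -59823*1/59592 = -19941/19864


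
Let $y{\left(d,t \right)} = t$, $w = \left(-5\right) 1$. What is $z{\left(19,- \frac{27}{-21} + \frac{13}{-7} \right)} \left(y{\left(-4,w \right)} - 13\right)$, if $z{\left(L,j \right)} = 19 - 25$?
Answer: $108$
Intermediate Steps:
$w = -5$
$z{\left(L,j \right)} = -6$ ($z{\left(L,j \right)} = 19 - 25 = -6$)
$z{\left(19,- \frac{27}{-21} + \frac{13}{-7} \right)} \left(y{\left(-4,w \right)} - 13\right) = - 6 \left(-5 - 13\right) = \left(-6\right) \left(-18\right) = 108$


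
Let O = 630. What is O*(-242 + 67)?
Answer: -110250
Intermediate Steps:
O*(-242 + 67) = 630*(-242 + 67) = 630*(-175) = -110250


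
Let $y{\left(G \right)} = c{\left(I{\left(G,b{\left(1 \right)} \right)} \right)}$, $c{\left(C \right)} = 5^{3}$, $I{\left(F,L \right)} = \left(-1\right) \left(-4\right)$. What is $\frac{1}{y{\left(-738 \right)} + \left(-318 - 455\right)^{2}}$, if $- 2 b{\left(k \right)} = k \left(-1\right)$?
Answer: $\frac{1}{597654} \approx 1.6732 \cdot 10^{-6}$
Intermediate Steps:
$b{\left(k \right)} = \frac{k}{2}$ ($b{\left(k \right)} = - \frac{k \left(-1\right)}{2} = - \frac{\left(-1\right) k}{2} = \frac{k}{2}$)
$I{\left(F,L \right)} = 4$
$c{\left(C \right)} = 125$
$y{\left(G \right)} = 125$
$\frac{1}{y{\left(-738 \right)} + \left(-318 - 455\right)^{2}} = \frac{1}{125 + \left(-318 - 455\right)^{2}} = \frac{1}{125 + \left(-773\right)^{2}} = \frac{1}{125 + 597529} = \frac{1}{597654}$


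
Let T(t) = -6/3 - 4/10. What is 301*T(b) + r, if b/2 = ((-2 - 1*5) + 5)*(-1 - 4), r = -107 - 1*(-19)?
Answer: -4052/5 ≈ -810.40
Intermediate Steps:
r = -88 (r = -107 + 19 = -88)
b = 20 (b = 2*(((-2 - 1*5) + 5)*(-1 - 4)) = 2*(((-2 - 5) + 5)*(-5)) = 2*((-7 + 5)*(-5)) = 2*(-2*(-5)) = 2*10 = 20)
T(t) = -12/5 (T(t) = -6*⅓ - 4*⅒ = -2 - ⅖ = -12/5)
301*T(b) + r = 301*(-12/5) - 88 = -3612/5 - 88 = -4052/5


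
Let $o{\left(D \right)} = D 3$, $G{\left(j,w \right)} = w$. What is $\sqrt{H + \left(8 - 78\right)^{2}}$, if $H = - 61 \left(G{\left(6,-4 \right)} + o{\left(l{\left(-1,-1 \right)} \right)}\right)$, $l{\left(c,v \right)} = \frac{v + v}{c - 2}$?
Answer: $9 \sqrt{62} \approx 70.866$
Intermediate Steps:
$l{\left(c,v \right)} = \frac{2 v}{-2 + c}$
$o{\left(D \right)} = 3 D$
$H = 122$ ($H = - 61 \left(-4 + 3 \cdot 2 \left(-1\right) \frac{1}{-2 - 1}\right) = - 61 \left(-4 + 3 \cdot 2 \left(-1\right) \frac{1}{-3}\right) = - 61 \left(-4 + 3 \cdot 2 \left(-1\right) \left(- \frac{1}{3}\right)\right) = - 61 \left(-4 + 3 \cdot \frac{2}{3}\right) = - 61 \left(-4 + 2\right) = \left(-61\right) \left(-2\right) = 122$)
$\sqrt{H + \left(8 - 78\right)^{2}} = \sqrt{122 + \left(8 - 78\right)^{2}} = \sqrt{122 + \left(-70\right)^{2}} = \sqrt{122 + 4900} = \sqrt{5022} = 9 \sqrt{62}$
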